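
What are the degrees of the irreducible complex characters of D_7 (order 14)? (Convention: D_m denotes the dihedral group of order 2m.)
Dimensions: 1, 1, 2, 2, 2

Proof sketch: There are 5 irreducibles (= number of conjugacy classes). Their dimensions d_i satisfy sum d_i^2 = |G| = 14: 1 + 1 + 4 + 4 + 4 = 14.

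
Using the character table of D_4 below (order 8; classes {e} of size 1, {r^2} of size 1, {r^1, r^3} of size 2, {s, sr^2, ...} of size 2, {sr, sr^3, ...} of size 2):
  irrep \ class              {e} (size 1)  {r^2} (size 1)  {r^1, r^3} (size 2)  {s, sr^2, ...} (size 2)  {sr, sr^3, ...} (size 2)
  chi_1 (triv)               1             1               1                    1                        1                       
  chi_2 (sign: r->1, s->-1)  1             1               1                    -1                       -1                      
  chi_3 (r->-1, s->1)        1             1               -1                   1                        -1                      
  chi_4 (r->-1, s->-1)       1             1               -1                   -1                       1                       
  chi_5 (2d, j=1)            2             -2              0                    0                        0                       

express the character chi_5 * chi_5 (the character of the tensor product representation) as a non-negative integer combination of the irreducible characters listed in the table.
chi_5 tensor chi_5 = chi_1 + chi_2 + chi_3 + chi_4 (all other irreducibles have multiplicity 0).

Justification: The character of a tensor product is the pointwise product (chi_5 * chi_5)(C) = chi_5(C) * chi_5(C):
  {e}: (2)*(2), {r^2}: (-2)*(-2), {r^1, r^3}: (0)*(0), {s, sr^2, ...}: (0)*(0), {sr, sr^3, ...}: (0)*(0)
so (chi_5 * chi_5) takes values
  {e} -> 4, {r^2} -> 4, {r^1, r^3} -> 0, {s, sr^2, ...} -> 0, {sr, sr^3, ...} -> 0.
Now take the inner product of this character with each irreducible chi from the table, <chi_5*chi_5, chi> = (1/8) sum_C |C| (chi_5*chi_5)(C) conj(chi(C)):
  <chi_5*chi_5, chi_1> = (1/8)[1*(4)*conj(1) + 1*(4)*conj(1) + 2*(0)*conj(1) + 2*(0)*conj(1) + 2*(0)*conj(1)]
      = (1/8)[(4) + (4) + (0) + (0) + (0)] = 8/8 = 1
  <chi_5*chi_5, chi_2> = (1/8)[1*(4)*conj(1) + 1*(4)*conj(1) + 2*(0)*conj(1) + 2*(0)*conj(-1) + 2*(0)*conj(-1)]
      = (1/8)[(4) + (4) + (0) + (0) + (0)] = 8/8 = 1
  <chi_5*chi_5, chi_3> = (1/8)[1*(4)*conj(1) + 1*(4)*conj(1) + 2*(0)*conj(-1) + 2*(0)*conj(1) + 2*(0)*conj(-1)]
      = (1/8)[(4) + (4) + (0) + (0) + (0)] = 8/8 = 1
  <chi_5*chi_5, chi_4> = (1/8)[1*(4)*conj(1) + 1*(4)*conj(1) + 2*(0)*conj(-1) + 2*(0)*conj(-1) + 2*(0)*conj(1)]
      = (1/8)[(4) + (4) + (0) + (0) + (0)] = 8/8 = 1
  <chi_5*chi_5, chi_5> = (1/8)[1*(4)*conj(2) + 1*(4)*conj(-2) + 2*(0)*conj(0) + 2*(0)*conj(0) + 2*(0)*conj(0)]
      = (1/8)[(8) + (-8) + (0) + (0) + (0)] = 0/8 = 0
Hence the multiplicities are chi_1: 1, chi_2: 1, chi_3: 1, chi_4: 1. Dimension check: dim(chi_5)*dim(chi_5) = 2*2 = 4 and sum (mult * dim) = 1*1 + 1*1 + 1*1 + 1*1 = 4.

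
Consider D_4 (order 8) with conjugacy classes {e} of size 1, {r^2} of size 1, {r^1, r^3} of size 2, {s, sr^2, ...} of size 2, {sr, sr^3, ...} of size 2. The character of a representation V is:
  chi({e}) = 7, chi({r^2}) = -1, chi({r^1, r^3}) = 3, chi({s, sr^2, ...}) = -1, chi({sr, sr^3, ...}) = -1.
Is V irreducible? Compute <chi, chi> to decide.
Not irreducible (reducible): <chi, chi> = 9 > 1.

Solution. <chi, chi> = (1/|G|) sum_C |C| * |chi(C)|^2 = (1/8)[1*|7|^2 + 1*|-1|^2 + 2*|3|^2 + 2*|-1|^2 + 2*|-1|^2]
  = (1/8)[(49) + (1) + (18) + (2) + (2)] = 72/8 = 9.
A character is irreducible iff <chi, chi> = 1, so this representation is reducible.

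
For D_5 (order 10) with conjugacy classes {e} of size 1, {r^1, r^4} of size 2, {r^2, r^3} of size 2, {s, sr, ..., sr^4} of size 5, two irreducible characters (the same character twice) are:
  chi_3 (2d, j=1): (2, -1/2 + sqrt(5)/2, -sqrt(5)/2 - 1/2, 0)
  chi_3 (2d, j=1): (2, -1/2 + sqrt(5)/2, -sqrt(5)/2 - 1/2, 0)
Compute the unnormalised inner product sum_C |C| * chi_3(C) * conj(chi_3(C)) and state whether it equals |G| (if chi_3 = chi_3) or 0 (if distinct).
Sum = 10 = |G| = 10; so <chi_3, chi_3> = 1 (norm-1 confirms irreducibility).

Working: Compute term by term over conjugacy classes (|C| * chi_3(C) * conj(chi_3(C))):
  1*(2)*conj(2) + 2*(-1/2 + sqrt(5)/2)*conj(-1/2 + sqrt(5)/2) + 2*(-sqrt(5)/2 - 1/2)*conj(-sqrt(5)/2 - 1/2) + 5*(0)*conj(0)
  = (4) + (3 - sqrt(5)) + (sqrt(5) + 3) + (0)
  = 10.
Dividing by |G| = 10 gives 10/10 = 1, matching the row-orthogonality relation <chi_3, chi_3> = [chi_3 = chi_3].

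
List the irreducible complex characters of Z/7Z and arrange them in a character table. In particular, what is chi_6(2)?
Character table of Z/7Z (irreps indexed chi_0,...,chi_6 with chi_k(m) = zeta_7^(k*m), zeta_7 = exp(2*pi*i/7)):
  irrep \ class  {0} (size 1)  {1} (size 1)    {2} (size 1)    {3} (size 1)    {4} (size 1)    {5} (size 1)    {6} (size 1)  
  chi_0          1             1               1               1               1               1               1             
  chi_1          1             exp(2*I*pi/7)   exp(4*I*pi/7)   exp(6*I*pi/7)   exp(-6*I*pi/7)  exp(-4*I*pi/7)  exp(-2*I*pi/7)
  chi_2          1             exp(4*I*pi/7)   exp(-6*I*pi/7)  exp(-2*I*pi/7)  exp(2*I*pi/7)   exp(6*I*pi/7)   exp(-4*I*pi/7)
  chi_3          1             exp(6*I*pi/7)   exp(-2*I*pi/7)  exp(4*I*pi/7)   exp(-4*I*pi/7)  exp(2*I*pi/7)   exp(-6*I*pi/7)
  chi_4          1             exp(-6*I*pi/7)  exp(2*I*pi/7)   exp(-4*I*pi/7)  exp(4*I*pi/7)   exp(-2*I*pi/7)  exp(6*I*pi/7) 
  chi_5          1             exp(-4*I*pi/7)  exp(6*I*pi/7)   exp(2*I*pi/7)   exp(-2*I*pi/7)  exp(-6*I*pi/7)  exp(4*I*pi/7) 
  chi_6          1             exp(-2*I*pi/7)  exp(-4*I*pi/7)  exp(-6*I*pi/7)  exp(6*I*pi/7)   exp(4*I*pi/7)   exp(2*I*pi/7) 

Spot check: chi_6(2) = zeta_7^(6*2) = zeta_7^12 = exp(-4*I*pi/7).

Argument: Z/7Z is abelian, so all 7 irreducible complex representations are 1-dimensional. They are given by chi_k(m) = zeta_7^(k*m) for k = 0,...,6. Row orthogonality: sum_m chi_k(m) conj(chi_l(m)) = 7 * [k = l].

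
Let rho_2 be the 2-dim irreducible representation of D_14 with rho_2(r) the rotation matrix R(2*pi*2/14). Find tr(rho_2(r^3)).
chi_{rho_2}(r^3) = 2*cos(2*pi*2*3/14) = -2*cos(pi/7)

Reasoning: rho_2(r^3) is rotation by angle 2*pi*2*3/14, whose trace is 2*cos(2*pi*2*3/14) = -2*cos(pi/7).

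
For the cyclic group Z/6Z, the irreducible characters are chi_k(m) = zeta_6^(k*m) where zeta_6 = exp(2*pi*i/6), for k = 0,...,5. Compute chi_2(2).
chi_2(2) = zeta_6^4 = exp(-2*I*pi/3)

Argument: chi_2(2) = zeta_6^(2*2) = zeta_6^4. Since zeta_6^6 = 1, this equals zeta_6^4 = exp(2*pi*i*4/6) = exp(-2*I*pi/3).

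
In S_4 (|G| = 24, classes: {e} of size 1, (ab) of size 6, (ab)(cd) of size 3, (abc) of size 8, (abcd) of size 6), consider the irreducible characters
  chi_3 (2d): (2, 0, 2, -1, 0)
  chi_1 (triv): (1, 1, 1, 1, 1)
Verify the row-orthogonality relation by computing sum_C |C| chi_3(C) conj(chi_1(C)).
Sum = 0; so <chi_3, chi_1> = 0 (distinct irreducibles are orthogonal).

Explanation: Compute term by term over conjugacy classes (|C| * chi_3(C) * conj(chi_1(C))):
  1*(2)*conj(1) + 6*(0)*conj(1) + 3*(2)*conj(1) + 8*(-1)*conj(1) + 6*(0)*conj(1)
  = (2) + (0) + (6) + (-8) + (0)
  = 0.
Dividing by |G| = 24 gives 0/24 = 0, matching the row-orthogonality relation <chi_3, chi_1> = [chi_3 = chi_1].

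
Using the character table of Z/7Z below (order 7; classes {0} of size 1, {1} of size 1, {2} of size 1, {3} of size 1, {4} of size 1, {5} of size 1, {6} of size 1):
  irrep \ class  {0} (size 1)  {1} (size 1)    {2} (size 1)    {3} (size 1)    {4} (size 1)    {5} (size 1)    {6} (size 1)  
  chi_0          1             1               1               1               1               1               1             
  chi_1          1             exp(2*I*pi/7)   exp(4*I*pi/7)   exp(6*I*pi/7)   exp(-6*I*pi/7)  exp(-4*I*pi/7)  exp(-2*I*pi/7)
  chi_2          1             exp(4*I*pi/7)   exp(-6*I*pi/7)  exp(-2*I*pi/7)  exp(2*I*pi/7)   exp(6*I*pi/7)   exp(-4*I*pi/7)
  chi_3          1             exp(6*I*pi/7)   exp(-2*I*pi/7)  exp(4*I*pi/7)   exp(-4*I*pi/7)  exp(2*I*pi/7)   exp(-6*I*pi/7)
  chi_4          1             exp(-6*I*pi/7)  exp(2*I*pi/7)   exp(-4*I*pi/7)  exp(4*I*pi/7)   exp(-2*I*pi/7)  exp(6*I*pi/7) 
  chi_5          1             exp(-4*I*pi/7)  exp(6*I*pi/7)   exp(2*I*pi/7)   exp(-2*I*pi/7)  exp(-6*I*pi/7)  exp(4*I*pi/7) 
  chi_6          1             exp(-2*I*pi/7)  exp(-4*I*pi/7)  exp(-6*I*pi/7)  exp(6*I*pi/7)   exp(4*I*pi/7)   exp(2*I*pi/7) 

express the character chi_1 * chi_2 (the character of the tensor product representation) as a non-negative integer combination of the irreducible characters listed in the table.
chi_1 tensor chi_2 = chi_3 (all other irreducibles have multiplicity 0).

Working: The character of a tensor product is the pointwise product (chi_1 * chi_2)(C) = chi_1(C) * chi_2(C):
  {0}: (1)*(1), {1}: (exp(2*I*pi/7))*(exp(4*I*pi/7)), {2}: (exp(4*I*pi/7))*(exp(-6*I*pi/7)), {3}: (exp(6*I*pi/7))*(exp(-2*I*pi/7)), {4}: (exp(-6*I*pi/7))*(exp(2*I*pi/7)), {5}: (exp(-4*I*pi/7))*(exp(6*I*pi/7)), {6}: (exp(-2*I*pi/7))*(exp(-4*I*pi/7))
so (chi_1 * chi_2) takes values
  {0} -> 1, {1} -> exp(6*I*pi/7), {2} -> exp(-2*I*pi/7), {3} -> exp(4*I*pi/7), {4} -> exp(-4*I*pi/7), {5} -> exp(2*I*pi/7), {6} -> exp(-6*I*pi/7).
Now take the inner product of this character with each irreducible chi from the table, <chi_1*chi_2, chi> = (1/7) sum_C |C| (chi_1*chi_2)(C) conj(chi(C)):
  <chi_1*chi_2, chi_0> = (1/7)[1*(1)*conj(1) + 1*(exp(6*I*pi/7))*conj(1) + 1*(exp(-2*I*pi/7))*conj(1) + 1*(exp(4*I*pi/7))*conj(1) + 1*(exp(-4*I*pi/7))*conj(1) + 1*(exp(2*I*pi/7))*conj(1) + 1*(exp(-6*I*pi/7))*conj(1)]
      = (1/7)[(1) + (exp(6*I*pi/7)) + (exp(-2*I*pi/7)) + (exp(4*I*pi/7)) + (exp(-4*I*pi/7)) + (exp(2*I*pi/7)) + (exp(-6*I*pi/7))] = 0/7 = 0
  <chi_1*chi_2, chi_1> = (1/7)[1*(1)*conj(1) + 1*(exp(6*I*pi/7))*conj(exp(2*I*pi/7)) + 1*(exp(-2*I*pi/7))*conj(exp(4*I*pi/7)) + 1*(exp(4*I*pi/7))*conj(exp(6*I*pi/7)) + 1*(exp(-4*I*pi/7))*conj(exp(-6*I*pi/7)) + 1*(exp(2*I*pi/7))*conj(exp(-4*I*pi/7)) + 1*(exp(-6*I*pi/7))*conj(exp(-2*I*pi/7))]
      = (1/7)[(1) + (exp(4*I*pi/7)) + (exp(-6*I*pi/7)) + (exp(-2*I*pi/7)) + (exp(2*I*pi/7)) + (exp(6*I*pi/7)) + (exp(-4*I*pi/7))] = 0/7 = 0
  <chi_1*chi_2, chi_2> = (1/7)[1*(1)*conj(1) + 1*(exp(6*I*pi/7))*conj(exp(4*I*pi/7)) + 1*(exp(-2*I*pi/7))*conj(exp(-6*I*pi/7)) + 1*(exp(4*I*pi/7))*conj(exp(-2*I*pi/7)) + 1*(exp(-4*I*pi/7))*conj(exp(2*I*pi/7)) + 1*(exp(2*I*pi/7))*conj(exp(6*I*pi/7)) + 1*(exp(-6*I*pi/7))*conj(exp(-4*I*pi/7))]
      = (1/7)[(1) + (exp(2*I*pi/7)) + (exp(4*I*pi/7)) + (exp(6*I*pi/7)) + (exp(-6*I*pi/7)) + (exp(-4*I*pi/7)) + (exp(-2*I*pi/7))] = 0/7 = 0
  <chi_1*chi_2, chi_3> = (1/7)[1*(1)*conj(1) + 1*(exp(6*I*pi/7))*conj(exp(6*I*pi/7)) + 1*(exp(-2*I*pi/7))*conj(exp(-2*I*pi/7)) + 1*(exp(4*I*pi/7))*conj(exp(4*I*pi/7)) + 1*(exp(-4*I*pi/7))*conj(exp(-4*I*pi/7)) + 1*(exp(2*I*pi/7))*conj(exp(2*I*pi/7)) + 1*(exp(-6*I*pi/7))*conj(exp(-6*I*pi/7))]
      = (1/7)[(1) + (1) + (1) + (1) + (1) + (1) + (1)] = 7/7 = 1
  <chi_1*chi_2, chi_4> = (1/7)[1*(1)*conj(1) + 1*(exp(6*I*pi/7))*conj(exp(-6*I*pi/7)) + 1*(exp(-2*I*pi/7))*conj(exp(2*I*pi/7)) + 1*(exp(4*I*pi/7))*conj(exp(-4*I*pi/7)) + 1*(exp(-4*I*pi/7))*conj(exp(4*I*pi/7)) + 1*(exp(2*I*pi/7))*conj(exp(-2*I*pi/7)) + 1*(exp(-6*I*pi/7))*conj(exp(6*I*pi/7))]
      = (1/7)[(1) + (exp(-2*I*pi/7)) + (exp(-4*I*pi/7)) + (exp(-6*I*pi/7)) + (exp(6*I*pi/7)) + (exp(4*I*pi/7)) + (exp(2*I*pi/7))] = 0/7 = 0
  <chi_1*chi_2, chi_5> = (1/7)[1*(1)*conj(1) + 1*(exp(6*I*pi/7))*conj(exp(-4*I*pi/7)) + 1*(exp(-2*I*pi/7))*conj(exp(6*I*pi/7)) + 1*(exp(4*I*pi/7))*conj(exp(2*I*pi/7)) + 1*(exp(-4*I*pi/7))*conj(exp(-2*I*pi/7)) + 1*(exp(2*I*pi/7))*conj(exp(-6*I*pi/7)) + 1*(exp(-6*I*pi/7))*conj(exp(4*I*pi/7))]
      = (1/7)[(1) + (exp(-4*I*pi/7)) + (exp(6*I*pi/7)) + (exp(2*I*pi/7)) + (exp(-2*I*pi/7)) + (exp(-6*I*pi/7)) + (exp(4*I*pi/7))] = 0/7 = 0
  <chi_1*chi_2, chi_6> = (1/7)[1*(1)*conj(1) + 1*(exp(6*I*pi/7))*conj(exp(-2*I*pi/7)) + 1*(exp(-2*I*pi/7))*conj(exp(-4*I*pi/7)) + 1*(exp(4*I*pi/7))*conj(exp(-6*I*pi/7)) + 1*(exp(-4*I*pi/7))*conj(exp(6*I*pi/7)) + 1*(exp(2*I*pi/7))*conj(exp(4*I*pi/7)) + 1*(exp(-6*I*pi/7))*conj(exp(2*I*pi/7))]
      = (1/7)[(1) + (exp(-6*I*pi/7)) + (exp(2*I*pi/7)) + (exp(-4*I*pi/7)) + (exp(4*I*pi/7)) + (exp(-2*I*pi/7)) + (exp(6*I*pi/7))] = 0/7 = 0
(Exp terms are combined using exp(i*s)*conj(exp(i*t)) = exp(i*(s-t)), and sums of them are collapsed using the identity that for every m > 1 the m distinct m-th roots of unity sum to 0, e.g. 1 + exp(2*I*pi/3) + exp(-2*I*pi/3) = 0.)
Hence the multiplicities are chi_3: 1. Dimension check: dim(chi_1)*dim(chi_2) = 1*1 = 1 and sum (mult * dim) = 1*1 = 1.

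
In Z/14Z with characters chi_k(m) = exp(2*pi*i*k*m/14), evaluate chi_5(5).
chi_5(5) = zeta_14^25 = exp(-3*I*pi/7)

Working: chi_5(5) = zeta_14^(5*5) = zeta_14^25. Since zeta_14^14 = 1, this equals zeta_14^11 = exp(2*pi*i*11/14) = exp(-3*I*pi/7).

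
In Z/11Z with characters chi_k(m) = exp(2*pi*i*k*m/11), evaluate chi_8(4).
chi_8(4) = zeta_11^32 = exp(-2*I*pi/11)

Working: chi_8(4) = zeta_11^(8*4) = zeta_11^32. Since zeta_11^11 = 1, this equals zeta_11^10 = exp(2*pi*i*10/11) = exp(-2*I*pi/11).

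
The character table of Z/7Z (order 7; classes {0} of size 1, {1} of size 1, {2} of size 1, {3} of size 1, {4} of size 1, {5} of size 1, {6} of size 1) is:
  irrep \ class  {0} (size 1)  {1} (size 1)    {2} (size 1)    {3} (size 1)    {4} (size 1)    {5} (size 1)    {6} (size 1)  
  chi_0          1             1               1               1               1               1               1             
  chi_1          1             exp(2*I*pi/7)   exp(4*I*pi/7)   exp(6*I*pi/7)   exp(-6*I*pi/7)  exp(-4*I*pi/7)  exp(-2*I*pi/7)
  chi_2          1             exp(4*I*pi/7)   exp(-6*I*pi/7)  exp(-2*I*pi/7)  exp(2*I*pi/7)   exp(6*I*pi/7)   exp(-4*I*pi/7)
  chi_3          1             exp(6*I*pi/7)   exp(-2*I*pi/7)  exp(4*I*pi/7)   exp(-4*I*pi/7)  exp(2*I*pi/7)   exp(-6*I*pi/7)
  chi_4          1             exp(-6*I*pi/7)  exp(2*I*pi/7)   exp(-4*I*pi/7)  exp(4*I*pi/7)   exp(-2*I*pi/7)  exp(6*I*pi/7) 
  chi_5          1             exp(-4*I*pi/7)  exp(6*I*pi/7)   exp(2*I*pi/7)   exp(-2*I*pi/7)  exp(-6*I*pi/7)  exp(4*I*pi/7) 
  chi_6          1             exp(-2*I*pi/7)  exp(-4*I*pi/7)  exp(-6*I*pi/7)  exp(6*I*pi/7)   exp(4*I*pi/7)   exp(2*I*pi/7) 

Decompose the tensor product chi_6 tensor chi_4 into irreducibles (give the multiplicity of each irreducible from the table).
chi_6 tensor chi_4 = chi_3 (all other irreducibles have multiplicity 0).

Reasoning: The character of a tensor product is the pointwise product (chi_6 * chi_4)(C) = chi_6(C) * chi_4(C):
  {0}: (1)*(1), {1}: (exp(-2*I*pi/7))*(exp(-6*I*pi/7)), {2}: (exp(-4*I*pi/7))*(exp(2*I*pi/7)), {3}: (exp(-6*I*pi/7))*(exp(-4*I*pi/7)), {4}: (exp(6*I*pi/7))*(exp(4*I*pi/7)), {5}: (exp(4*I*pi/7))*(exp(-2*I*pi/7)), {6}: (exp(2*I*pi/7))*(exp(6*I*pi/7))
so (chi_6 * chi_4) takes values
  {0} -> 1, {1} -> exp(6*I*pi/7), {2} -> exp(-2*I*pi/7), {3} -> exp(4*I*pi/7), {4} -> exp(-4*I*pi/7), {5} -> exp(2*I*pi/7), {6} -> exp(-6*I*pi/7).
Now take the inner product of this character with each irreducible chi from the table, <chi_6*chi_4, chi> = (1/7) sum_C |C| (chi_6*chi_4)(C) conj(chi(C)):
  <chi_6*chi_4, chi_0> = (1/7)[1*(1)*conj(1) + 1*(exp(6*I*pi/7))*conj(1) + 1*(exp(-2*I*pi/7))*conj(1) + 1*(exp(4*I*pi/7))*conj(1) + 1*(exp(-4*I*pi/7))*conj(1) + 1*(exp(2*I*pi/7))*conj(1) + 1*(exp(-6*I*pi/7))*conj(1)]
      = (1/7)[(1) + (exp(6*I*pi/7)) + (exp(-2*I*pi/7)) + (exp(4*I*pi/7)) + (exp(-4*I*pi/7)) + (exp(2*I*pi/7)) + (exp(-6*I*pi/7))] = 0/7 = 0
  <chi_6*chi_4, chi_1> = (1/7)[1*(1)*conj(1) + 1*(exp(6*I*pi/7))*conj(exp(2*I*pi/7)) + 1*(exp(-2*I*pi/7))*conj(exp(4*I*pi/7)) + 1*(exp(4*I*pi/7))*conj(exp(6*I*pi/7)) + 1*(exp(-4*I*pi/7))*conj(exp(-6*I*pi/7)) + 1*(exp(2*I*pi/7))*conj(exp(-4*I*pi/7)) + 1*(exp(-6*I*pi/7))*conj(exp(-2*I*pi/7))]
      = (1/7)[(1) + (exp(4*I*pi/7)) + (exp(-6*I*pi/7)) + (exp(-2*I*pi/7)) + (exp(2*I*pi/7)) + (exp(6*I*pi/7)) + (exp(-4*I*pi/7))] = 0/7 = 0
  <chi_6*chi_4, chi_2> = (1/7)[1*(1)*conj(1) + 1*(exp(6*I*pi/7))*conj(exp(4*I*pi/7)) + 1*(exp(-2*I*pi/7))*conj(exp(-6*I*pi/7)) + 1*(exp(4*I*pi/7))*conj(exp(-2*I*pi/7)) + 1*(exp(-4*I*pi/7))*conj(exp(2*I*pi/7)) + 1*(exp(2*I*pi/7))*conj(exp(6*I*pi/7)) + 1*(exp(-6*I*pi/7))*conj(exp(-4*I*pi/7))]
      = (1/7)[(1) + (exp(2*I*pi/7)) + (exp(4*I*pi/7)) + (exp(6*I*pi/7)) + (exp(-6*I*pi/7)) + (exp(-4*I*pi/7)) + (exp(-2*I*pi/7))] = 0/7 = 0
  <chi_6*chi_4, chi_3> = (1/7)[1*(1)*conj(1) + 1*(exp(6*I*pi/7))*conj(exp(6*I*pi/7)) + 1*(exp(-2*I*pi/7))*conj(exp(-2*I*pi/7)) + 1*(exp(4*I*pi/7))*conj(exp(4*I*pi/7)) + 1*(exp(-4*I*pi/7))*conj(exp(-4*I*pi/7)) + 1*(exp(2*I*pi/7))*conj(exp(2*I*pi/7)) + 1*(exp(-6*I*pi/7))*conj(exp(-6*I*pi/7))]
      = (1/7)[(1) + (1) + (1) + (1) + (1) + (1) + (1)] = 7/7 = 1
  <chi_6*chi_4, chi_4> = (1/7)[1*(1)*conj(1) + 1*(exp(6*I*pi/7))*conj(exp(-6*I*pi/7)) + 1*(exp(-2*I*pi/7))*conj(exp(2*I*pi/7)) + 1*(exp(4*I*pi/7))*conj(exp(-4*I*pi/7)) + 1*(exp(-4*I*pi/7))*conj(exp(4*I*pi/7)) + 1*(exp(2*I*pi/7))*conj(exp(-2*I*pi/7)) + 1*(exp(-6*I*pi/7))*conj(exp(6*I*pi/7))]
      = (1/7)[(1) + (exp(-2*I*pi/7)) + (exp(-4*I*pi/7)) + (exp(-6*I*pi/7)) + (exp(6*I*pi/7)) + (exp(4*I*pi/7)) + (exp(2*I*pi/7))] = 0/7 = 0
  <chi_6*chi_4, chi_5> = (1/7)[1*(1)*conj(1) + 1*(exp(6*I*pi/7))*conj(exp(-4*I*pi/7)) + 1*(exp(-2*I*pi/7))*conj(exp(6*I*pi/7)) + 1*(exp(4*I*pi/7))*conj(exp(2*I*pi/7)) + 1*(exp(-4*I*pi/7))*conj(exp(-2*I*pi/7)) + 1*(exp(2*I*pi/7))*conj(exp(-6*I*pi/7)) + 1*(exp(-6*I*pi/7))*conj(exp(4*I*pi/7))]
      = (1/7)[(1) + (exp(-4*I*pi/7)) + (exp(6*I*pi/7)) + (exp(2*I*pi/7)) + (exp(-2*I*pi/7)) + (exp(-6*I*pi/7)) + (exp(4*I*pi/7))] = 0/7 = 0
  <chi_6*chi_4, chi_6> = (1/7)[1*(1)*conj(1) + 1*(exp(6*I*pi/7))*conj(exp(-2*I*pi/7)) + 1*(exp(-2*I*pi/7))*conj(exp(-4*I*pi/7)) + 1*(exp(4*I*pi/7))*conj(exp(-6*I*pi/7)) + 1*(exp(-4*I*pi/7))*conj(exp(6*I*pi/7)) + 1*(exp(2*I*pi/7))*conj(exp(4*I*pi/7)) + 1*(exp(-6*I*pi/7))*conj(exp(2*I*pi/7))]
      = (1/7)[(1) + (exp(-6*I*pi/7)) + (exp(2*I*pi/7)) + (exp(-4*I*pi/7)) + (exp(4*I*pi/7)) + (exp(-2*I*pi/7)) + (exp(6*I*pi/7))] = 0/7 = 0
(Exp terms are combined using exp(i*s)*conj(exp(i*t)) = exp(i*(s-t)), and sums of them are collapsed using the identity that for every m > 1 the m distinct m-th roots of unity sum to 0, e.g. 1 + exp(2*I*pi/3) + exp(-2*I*pi/3) = 0.)
Hence the multiplicities are chi_3: 1. Dimension check: dim(chi_6)*dim(chi_4) = 1*1 = 1 and sum (mult * dim) = 1*1 = 1.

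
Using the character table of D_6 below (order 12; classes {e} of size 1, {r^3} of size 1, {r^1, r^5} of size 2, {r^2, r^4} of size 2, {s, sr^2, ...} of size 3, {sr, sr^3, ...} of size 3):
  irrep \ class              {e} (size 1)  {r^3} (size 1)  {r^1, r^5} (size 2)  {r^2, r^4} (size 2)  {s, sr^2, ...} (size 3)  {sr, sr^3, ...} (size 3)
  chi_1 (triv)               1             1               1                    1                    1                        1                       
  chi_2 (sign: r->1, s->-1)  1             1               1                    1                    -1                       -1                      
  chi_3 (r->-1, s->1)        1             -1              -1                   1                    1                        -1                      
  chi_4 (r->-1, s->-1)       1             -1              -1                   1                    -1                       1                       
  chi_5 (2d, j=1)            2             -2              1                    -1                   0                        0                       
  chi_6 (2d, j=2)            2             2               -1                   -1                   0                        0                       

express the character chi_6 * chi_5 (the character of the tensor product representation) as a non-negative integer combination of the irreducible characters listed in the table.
chi_6 tensor chi_5 = chi_3 + chi_4 + chi_5 (all other irreducibles have multiplicity 0).

Proof sketch: The character of a tensor product is the pointwise product (chi_6 * chi_5)(C) = chi_6(C) * chi_5(C):
  {e}: (2)*(2), {r^3}: (2)*(-2), {r^1, r^5}: (-1)*(1), {r^2, r^4}: (-1)*(-1), {s, sr^2, ...}: (0)*(0), {sr, sr^3, ...}: (0)*(0)
so (chi_6 * chi_5) takes values
  {e} -> 4, {r^3} -> -4, {r^1, r^5} -> -1, {r^2, r^4} -> 1, {s, sr^2, ...} -> 0, {sr, sr^3, ...} -> 0.
Now take the inner product of this character with each irreducible chi from the table, <chi_6*chi_5, chi> = (1/12) sum_C |C| (chi_6*chi_5)(C) conj(chi(C)):
  <chi_6*chi_5, chi_1> = (1/12)[1*(4)*conj(1) + 1*(-4)*conj(1) + 2*(-1)*conj(1) + 2*(1)*conj(1) + 3*(0)*conj(1) + 3*(0)*conj(1)]
      = (1/12)[(4) + (-4) + (-2) + (2) + (0) + (0)] = 0/12 = 0
  <chi_6*chi_5, chi_2> = (1/12)[1*(4)*conj(1) + 1*(-4)*conj(1) + 2*(-1)*conj(1) + 2*(1)*conj(1) + 3*(0)*conj(-1) + 3*(0)*conj(-1)]
      = (1/12)[(4) + (-4) + (-2) + (2) + (0) + (0)] = 0/12 = 0
  <chi_6*chi_5, chi_3> = (1/12)[1*(4)*conj(1) + 1*(-4)*conj(-1) + 2*(-1)*conj(-1) + 2*(1)*conj(1) + 3*(0)*conj(1) + 3*(0)*conj(-1)]
      = (1/12)[(4) + (4) + (2) + (2) + (0) + (0)] = 12/12 = 1
  <chi_6*chi_5, chi_4> = (1/12)[1*(4)*conj(1) + 1*(-4)*conj(-1) + 2*(-1)*conj(-1) + 2*(1)*conj(1) + 3*(0)*conj(-1) + 3*(0)*conj(1)]
      = (1/12)[(4) + (4) + (2) + (2) + (0) + (0)] = 12/12 = 1
  <chi_6*chi_5, chi_5> = (1/12)[1*(4)*conj(2) + 1*(-4)*conj(-2) + 2*(-1)*conj(1) + 2*(1)*conj(-1) + 3*(0)*conj(0) + 3*(0)*conj(0)]
      = (1/12)[(8) + (8) + (-2) + (-2) + (0) + (0)] = 12/12 = 1
  <chi_6*chi_5, chi_6> = (1/12)[1*(4)*conj(2) + 1*(-4)*conj(2) + 2*(-1)*conj(-1) + 2*(1)*conj(-1) + 3*(0)*conj(0) + 3*(0)*conj(0)]
      = (1/12)[(8) + (-8) + (2) + (-2) + (0) + (0)] = 0/12 = 0
Hence the multiplicities are chi_3: 1, chi_4: 1, chi_5: 1. Dimension check: dim(chi_6)*dim(chi_5) = 2*2 = 4 and sum (mult * dim) = 1*1 + 1*1 + 1*2 = 4.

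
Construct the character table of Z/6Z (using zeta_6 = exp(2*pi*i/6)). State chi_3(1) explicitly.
Character table of Z/6Z (irreps indexed chi_0,...,chi_5 with chi_k(m) = zeta_6^(k*m), zeta_6 = exp(2*pi*i/6)):
  irrep \ class  {0} (size 1)  {1} (size 1)    {2} (size 1)    {3} (size 1)  {4} (size 1)    {5} (size 1)  
  chi_0          1             1               1               1             1               1             
  chi_1          1             exp(I*pi/3)     exp(2*I*pi/3)   -1            exp(-2*I*pi/3)  exp(-I*pi/3)  
  chi_2          1             exp(2*I*pi/3)   exp(-2*I*pi/3)  1             exp(2*I*pi/3)   exp(-2*I*pi/3)
  chi_3          1             -1              1               -1            1               -1            
  chi_4          1             exp(-2*I*pi/3)  exp(2*I*pi/3)   1             exp(-2*I*pi/3)  exp(2*I*pi/3) 
  chi_5          1             exp(-I*pi/3)    exp(-2*I*pi/3)  -1            exp(2*I*pi/3)   exp(I*pi/3)   

Spot check: chi_3(1) = zeta_6^(3*1) = zeta_6^3 = -1.

Explanation: Z/6Z is abelian, so all 6 irreducible complex representations are 1-dimensional. They are given by chi_k(m) = zeta_6^(k*m) for k = 0,...,5. Row orthogonality: sum_m chi_k(m) conj(chi_l(m)) = 6 * [k = l].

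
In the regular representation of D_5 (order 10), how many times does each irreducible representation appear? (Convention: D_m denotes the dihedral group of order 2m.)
Each irreducible V_i of dimension d_i appears with multiplicity d_i, i.e. rho_reg = (direct sum over all irreducibles V_i) d_i V_i. The irreducible dimensions for D_5 are 1, 1, 2, 2: 2 irreducibles of dimension 1, each with multiplicity 1; 2 irreducibles of dimension 2, each with multiplicity 2. Total dimension 2*1*1 + 2*2*2 = 10 = |G|.

Reasoning: General theorem: in the regular representation of a finite group G, each irreducible appears with multiplicity equal to its dimension. Check: dim(rho_reg) = sum d_i^2 = 1 + 1 + 4 + 4 = 10 = |G|.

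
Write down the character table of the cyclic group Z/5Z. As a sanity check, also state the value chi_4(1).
Character table of Z/5Z (irreps indexed chi_0,...,chi_4 with chi_k(m) = zeta_5^(k*m), zeta_5 = exp(2*pi*i/5)):
  irrep \ class  {0} (size 1)  {1} (size 1)    {2} (size 1)    {3} (size 1)    {4} (size 1)  
  chi_0          1             1               1               1               1             
  chi_1          1             exp(2*I*pi/5)   exp(4*I*pi/5)   exp(-4*I*pi/5)  exp(-2*I*pi/5)
  chi_2          1             exp(4*I*pi/5)   exp(-2*I*pi/5)  exp(2*I*pi/5)   exp(-4*I*pi/5)
  chi_3          1             exp(-4*I*pi/5)  exp(2*I*pi/5)   exp(-2*I*pi/5)  exp(4*I*pi/5) 
  chi_4          1             exp(-2*I*pi/5)  exp(-4*I*pi/5)  exp(4*I*pi/5)   exp(2*I*pi/5) 

Spot check: chi_4(1) = zeta_5^(4*1) = zeta_5^4 = exp(-2*I*pi/5).

Reasoning: Z/5Z is abelian, so all 5 irreducible complex representations are 1-dimensional. They are given by chi_k(m) = zeta_5^(k*m) for k = 0,...,4. Row orthogonality: sum_m chi_k(m) conj(chi_l(m)) = 5 * [k = l].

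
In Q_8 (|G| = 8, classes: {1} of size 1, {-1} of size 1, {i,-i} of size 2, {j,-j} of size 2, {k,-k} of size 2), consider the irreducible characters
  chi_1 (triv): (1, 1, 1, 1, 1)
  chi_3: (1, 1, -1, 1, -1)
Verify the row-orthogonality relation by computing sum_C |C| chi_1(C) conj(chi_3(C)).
Sum = 0; so <chi_1, chi_3> = 0 (distinct irreducibles are orthogonal).

Working: Compute term by term over conjugacy classes (|C| * chi_1(C) * conj(chi_3(C))):
  1*(1)*conj(1) + 1*(1)*conj(1) + 2*(1)*conj(-1) + 2*(1)*conj(1) + 2*(1)*conj(-1)
  = (1) + (1) + (-2) + (2) + (-2)
  = 0.
Dividing by |G| = 8 gives 0/8 = 0, matching the row-orthogonality relation <chi_1, chi_3> = [chi_1 = chi_3].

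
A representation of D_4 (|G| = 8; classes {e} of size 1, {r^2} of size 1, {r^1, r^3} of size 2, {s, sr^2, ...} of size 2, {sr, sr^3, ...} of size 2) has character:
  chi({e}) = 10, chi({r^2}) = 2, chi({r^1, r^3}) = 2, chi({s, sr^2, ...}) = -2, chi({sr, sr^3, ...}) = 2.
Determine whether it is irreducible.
Not irreducible (reducible): <chi, chi> = 16 > 1.

Solution. <chi, chi> = (1/|G|) sum_C |C| * |chi(C)|^2 = (1/8)[1*|10|^2 + 1*|2|^2 + 2*|2|^2 + 2*|-2|^2 + 2*|2|^2]
  = (1/8)[(100) + (4) + (8) + (8) + (8)] = 128/8 = 16.
A character is irreducible iff <chi, chi> = 1, so this representation is reducible.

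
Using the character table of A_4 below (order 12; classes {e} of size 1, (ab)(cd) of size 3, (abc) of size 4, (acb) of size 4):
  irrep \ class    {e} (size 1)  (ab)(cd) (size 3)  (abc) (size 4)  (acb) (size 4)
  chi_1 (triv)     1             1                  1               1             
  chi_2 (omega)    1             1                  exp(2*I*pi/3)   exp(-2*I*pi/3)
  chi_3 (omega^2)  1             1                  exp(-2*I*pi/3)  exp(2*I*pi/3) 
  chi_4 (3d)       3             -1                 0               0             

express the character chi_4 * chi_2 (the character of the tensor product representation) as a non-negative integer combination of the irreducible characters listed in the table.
chi_4 tensor chi_2 = chi_4 (all other irreducibles have multiplicity 0).

Working: The character of a tensor product is the pointwise product (chi_4 * chi_2)(C) = chi_4(C) * chi_2(C):
  {e}: (3)*(1), (ab)(cd): (-1)*(1), (abc): (0)*(exp(2*I*pi/3)), (acb): (0)*(exp(-2*I*pi/3))
so (chi_4 * chi_2) takes values
  {e} -> 3, (ab)(cd) -> -1, (abc) -> 0, (acb) -> 0.
Now take the inner product of this character with each irreducible chi from the table, <chi_4*chi_2, chi> = (1/12) sum_C |C| (chi_4*chi_2)(C) conj(chi(C)):
  <chi_4*chi_2, chi_1> = (1/12)[1*(3)*conj(1) + 3*(-1)*conj(1) + 4*(0)*conj(1) + 4*(0)*conj(1)]
      = (1/12)[(3) + (-3) + (0) + (0)] = 0/12 = 0
  <chi_4*chi_2, chi_2> = (1/12)[1*(3)*conj(1) + 3*(-1)*conj(1) + 4*(0)*conj(exp(2*I*pi/3)) + 4*(0)*conj(exp(-2*I*pi/3))]
      = (1/12)[(3) + (-3) + (0) + (0)] = 0/12 = 0
  <chi_4*chi_2, chi_3> = (1/12)[1*(3)*conj(1) + 3*(-1)*conj(1) + 4*(0)*conj(exp(-2*I*pi/3)) + 4*(0)*conj(exp(2*I*pi/3))]
      = (1/12)[(3) + (-3) + (0) + (0)] = 0/12 = 0
  <chi_4*chi_2, chi_4> = (1/12)[1*(3)*conj(3) + 3*(-1)*conj(-1) + 4*(0)*conj(0) + 4*(0)*conj(0)]
      = (1/12)[(9) + (3) + (0) + (0)] = 12/12 = 1
(Exp terms are combined using exp(i*s)*conj(exp(i*t)) = exp(i*(s-t)), and sums of them are collapsed using the identity that for every m > 1 the m distinct m-th roots of unity sum to 0, e.g. 1 + exp(2*I*pi/3) + exp(-2*I*pi/3) = 0.)
Hence the multiplicities are chi_4: 1. Dimension check: dim(chi_4)*dim(chi_2) = 3*1 = 3 and sum (mult * dim) = 1*3 = 3.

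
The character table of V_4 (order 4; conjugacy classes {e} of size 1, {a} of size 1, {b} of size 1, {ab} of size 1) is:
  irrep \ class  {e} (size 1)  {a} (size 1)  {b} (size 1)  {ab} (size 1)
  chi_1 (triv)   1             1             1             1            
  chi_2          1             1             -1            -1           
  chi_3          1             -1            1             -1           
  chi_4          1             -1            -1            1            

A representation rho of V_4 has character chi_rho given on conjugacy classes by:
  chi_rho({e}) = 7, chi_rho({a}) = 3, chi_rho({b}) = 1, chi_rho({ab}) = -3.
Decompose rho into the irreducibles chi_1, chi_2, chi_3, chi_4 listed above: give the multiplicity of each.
Multiplicities: chi_1: 2, chi_2: 3, chi_3: 2, chi_4: 0.

Use <chi_rho, chi> = (1/|G|) sum_C |C| * chi_rho(C) * conj(chi(C)) with |G| = 4 for each irreducible chi in the table:
  <chi_rho, chi_1> = (1/4)[1*(7)*conj(1) + 1*(3)*conj(1) + 1*(1)*conj(1) + 1*(-3)*conj(1)]
      = (1/4)[(7) + (3) + (1) + (-3)] = 8/4 = 2
  <chi_rho, chi_2> = (1/4)[1*(7)*conj(1) + 1*(3)*conj(1) + 1*(1)*conj(-1) + 1*(-3)*conj(-1)]
      = (1/4)[(7) + (3) + (-1) + (3)] = 12/4 = 3
  <chi_rho, chi_3> = (1/4)[1*(7)*conj(1) + 1*(3)*conj(-1) + 1*(1)*conj(1) + 1*(-3)*conj(-1)]
      = (1/4)[(7) + (-3) + (1) + (3)] = 8/4 = 2
  <chi_rho, chi_4> = (1/4)[1*(7)*conj(1) + 1*(3)*conj(-1) + 1*(1)*conj(-1) + 1*(-3)*conj(1)]
      = (1/4)[(7) + (-3) + (-1) + (-3)] = 0/4 = 0
Dimension check: dim(rho) = sum (mult * dim) = 2*1 + 3*1 + 2*1 + 0*1 = 7 = chi_rho(e) = 7.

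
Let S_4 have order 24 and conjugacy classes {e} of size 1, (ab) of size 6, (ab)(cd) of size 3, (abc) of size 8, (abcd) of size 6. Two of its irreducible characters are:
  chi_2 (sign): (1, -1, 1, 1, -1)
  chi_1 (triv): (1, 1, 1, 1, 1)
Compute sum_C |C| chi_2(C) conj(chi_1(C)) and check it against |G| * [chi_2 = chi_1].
Sum = 0; so <chi_2, chi_1> = 0 (distinct irreducibles are orthogonal).

Why: Compute term by term over conjugacy classes (|C| * chi_2(C) * conj(chi_1(C))):
  1*(1)*conj(1) + 6*(-1)*conj(1) + 3*(1)*conj(1) + 8*(1)*conj(1) + 6*(-1)*conj(1)
  = (1) + (-6) + (3) + (8) + (-6)
  = 0.
Dividing by |G| = 24 gives 0/24 = 0, matching the row-orthogonality relation <chi_2, chi_1> = [chi_2 = chi_1].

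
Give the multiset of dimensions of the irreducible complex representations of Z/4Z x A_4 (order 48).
Dimensions: 1, 1, 1, 1, 1, 1, 1, 1, 1, 1, 1, 1, 3, 3, 3, 3

Proof sketch: There are 16 irreducibles (= number of conjugacy classes). Their dimensions d_i satisfy sum d_i^2 = |G| = 48: 1 + 1 + 1 + 1 + 1 + 1 + 1 + 1 + 1 + 1 + 1 + 1 + 9 + 9 + 9 + 9 = 48. (For the product with Z/4Z: each of the 4 1-dim characters of Z/4Z tensors with each irrep of A_4, giving 4 copies of each A_4-dimension.)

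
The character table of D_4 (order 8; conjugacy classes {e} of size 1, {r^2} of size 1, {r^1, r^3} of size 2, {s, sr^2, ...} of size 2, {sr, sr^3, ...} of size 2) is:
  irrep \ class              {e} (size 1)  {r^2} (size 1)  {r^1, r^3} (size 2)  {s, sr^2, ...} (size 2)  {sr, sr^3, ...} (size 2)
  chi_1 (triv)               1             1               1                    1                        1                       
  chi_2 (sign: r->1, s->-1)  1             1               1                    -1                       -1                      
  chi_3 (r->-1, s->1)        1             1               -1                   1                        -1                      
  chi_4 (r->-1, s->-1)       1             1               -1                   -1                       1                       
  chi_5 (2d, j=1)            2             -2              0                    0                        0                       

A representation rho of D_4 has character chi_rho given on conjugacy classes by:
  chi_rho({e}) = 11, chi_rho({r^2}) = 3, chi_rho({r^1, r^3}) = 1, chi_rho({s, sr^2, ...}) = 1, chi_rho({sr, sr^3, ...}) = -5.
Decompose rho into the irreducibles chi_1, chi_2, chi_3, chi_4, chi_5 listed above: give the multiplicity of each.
Multiplicities: chi_1: 1, chi_2: 3, chi_3: 3, chi_4: 0, chi_5: 2.

Why: Use <chi_rho, chi> = (1/|G|) sum_C |C| * chi_rho(C) * conj(chi(C)) with |G| = 8 for each irreducible chi in the table:
  <chi_rho, chi_1> = (1/8)[1*(11)*conj(1) + 1*(3)*conj(1) + 2*(1)*conj(1) + 2*(1)*conj(1) + 2*(-5)*conj(1)]
      = (1/8)[(11) + (3) + (2) + (2) + (-10)] = 8/8 = 1
  <chi_rho, chi_2> = (1/8)[1*(11)*conj(1) + 1*(3)*conj(1) + 2*(1)*conj(1) + 2*(1)*conj(-1) + 2*(-5)*conj(-1)]
      = (1/8)[(11) + (3) + (2) + (-2) + (10)] = 24/8 = 3
  <chi_rho, chi_3> = (1/8)[1*(11)*conj(1) + 1*(3)*conj(1) + 2*(1)*conj(-1) + 2*(1)*conj(1) + 2*(-5)*conj(-1)]
      = (1/8)[(11) + (3) + (-2) + (2) + (10)] = 24/8 = 3
  <chi_rho, chi_4> = (1/8)[1*(11)*conj(1) + 1*(3)*conj(1) + 2*(1)*conj(-1) + 2*(1)*conj(-1) + 2*(-5)*conj(1)]
      = (1/8)[(11) + (3) + (-2) + (-2) + (-10)] = 0/8 = 0
  <chi_rho, chi_5> = (1/8)[1*(11)*conj(2) + 1*(3)*conj(-2) + 2*(1)*conj(0) + 2*(1)*conj(0) + 2*(-5)*conj(0)]
      = (1/8)[(22) + (-6) + (0) + (0) + (0)] = 16/8 = 2
Dimension check: dim(rho) = sum (mult * dim) = 1*1 + 3*1 + 3*1 + 0*1 + 2*2 = 11 = chi_rho(e) = 11.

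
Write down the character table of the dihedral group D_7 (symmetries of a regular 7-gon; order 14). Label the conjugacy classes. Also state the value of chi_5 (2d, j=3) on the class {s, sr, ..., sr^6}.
Conjugacy classes: {e} of size 1, {r^1, r^6} of size 2, {r^2, r^5} of size 2, {r^3, r^4} of size 2, {s, sr, ..., sr^6} of size 7.
Character table:
  irrep \ class              {e} (size 1)  {r^1, r^6} (size 2)  {r^2, r^5} (size 2)  {r^3, r^4} (size 2)  {s, sr, ..., sr^6} (size 7)
  chi_1 (triv)               1             1                    1                    1                    1                          
  chi_2 (sign: r->1, s->-1)  1             1                    1                    1                    -1                         
  chi_3 (2d, j=1)            2             2*cos(2*pi/7)        -2*cos(3*pi/7)       -2*cos(pi/7)         0                          
  chi_4 (2d, j=2)            2             -2*cos(3*pi/7)       -2*cos(pi/7)         2*cos(2*pi/7)        0                          
  chi_5 (2d, j=3)            2             -2*cos(pi/7)         2*cos(2*pi/7)        -2*cos(3*pi/7)       0                          

Spot check: chi_5 (2d, j=3) on {s, sr, ..., sr^6} = 0.

Argument: D_7 has order 2*7 = 14 with 5 conjugacy classes, hence 5 irreducibles. Sum of squared dims 1 + 1 + 4 + 4 + 4 = 14 = |G|. Linear characters come from the abelianisation; the 2-dimensional irreps have character r^k -> 2*cos(2*pi*j*k/7), reflections -> 0.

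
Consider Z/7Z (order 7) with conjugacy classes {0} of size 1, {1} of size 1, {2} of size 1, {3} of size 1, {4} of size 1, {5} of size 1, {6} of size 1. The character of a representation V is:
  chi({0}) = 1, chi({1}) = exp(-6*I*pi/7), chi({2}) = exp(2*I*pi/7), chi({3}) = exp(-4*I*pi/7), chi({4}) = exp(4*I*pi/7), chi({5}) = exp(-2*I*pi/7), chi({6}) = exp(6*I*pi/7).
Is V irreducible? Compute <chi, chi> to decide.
Irreducible: <chi, chi> = 1.

Argument: <chi, chi> = (1/|G|) sum_C |C| * |chi(C)|^2 = (1/7)[1*|1|^2 + 1*|exp(-6*I*pi/7)|^2 + 1*|exp(2*I*pi/7)|^2 + 1*|exp(-4*I*pi/7)|^2 + 1*|exp(4*I*pi/7)|^2 + 1*|exp(-2*I*pi/7)|^2 + 1*|exp(6*I*pi/7)|^2]
  = (1/7)[(1) + (1) + (1) + (1) + (1) + (1) + (1)] = 7/7 = 1.
(Exp terms are combined using exp(i*s)*conj(exp(i*t)) = exp(i*(s-t)), and sums of them are collapsed using the identity that for every m > 1 the m distinct m-th roots of unity sum to 0, e.g. 1 + exp(2*I*pi/3) + exp(-2*I*pi/3) = 0.)
A character is irreducible iff <chi, chi> = 1, so this representation is irreducible.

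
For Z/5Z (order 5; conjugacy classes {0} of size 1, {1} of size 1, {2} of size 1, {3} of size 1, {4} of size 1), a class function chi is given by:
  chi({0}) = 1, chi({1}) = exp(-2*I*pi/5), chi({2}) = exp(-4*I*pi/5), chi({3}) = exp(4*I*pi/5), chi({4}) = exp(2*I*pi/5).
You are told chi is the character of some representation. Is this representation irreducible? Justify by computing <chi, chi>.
Irreducible: <chi, chi> = 1.

Argument: <chi, chi> = (1/|G|) sum_C |C| * |chi(C)|^2 = (1/5)[1*|1|^2 + 1*|exp(-2*I*pi/5)|^2 + 1*|exp(-4*I*pi/5)|^2 + 1*|exp(4*I*pi/5)|^2 + 1*|exp(2*I*pi/5)|^2]
  = (1/5)[(1) + (1) + (1) + (1) + (1)] = 5/5 = 1.
(Exp terms are combined using exp(i*s)*conj(exp(i*t)) = exp(i*(s-t)), and sums of them are collapsed using the identity that for every m > 1 the m distinct m-th roots of unity sum to 0, e.g. 1 + exp(2*I*pi/3) + exp(-2*I*pi/3) = 0.)
A character is irreducible iff <chi, chi> = 1, so this representation is irreducible.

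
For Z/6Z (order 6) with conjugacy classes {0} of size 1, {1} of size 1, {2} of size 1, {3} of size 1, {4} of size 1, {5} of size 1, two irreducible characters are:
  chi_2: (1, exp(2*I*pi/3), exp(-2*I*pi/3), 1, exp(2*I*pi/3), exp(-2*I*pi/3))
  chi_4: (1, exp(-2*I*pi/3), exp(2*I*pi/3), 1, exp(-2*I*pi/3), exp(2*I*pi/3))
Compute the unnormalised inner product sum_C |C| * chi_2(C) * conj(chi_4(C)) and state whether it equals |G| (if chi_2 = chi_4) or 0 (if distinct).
Sum = 0; so <chi_2, chi_4> = 0 (distinct irreducibles are orthogonal).

Justification: Compute term by term over conjugacy classes (|C| * chi_2(C) * conj(chi_4(C))):
  1*(1)*conj(1) + 1*(exp(2*I*pi/3))*conj(exp(-2*I*pi/3)) + 1*(exp(-2*I*pi/3))*conj(exp(2*I*pi/3)) + 1*(1)*conj(1) + 1*(exp(2*I*pi/3))*conj(exp(-2*I*pi/3)) + 1*(exp(-2*I*pi/3))*conj(exp(2*I*pi/3))
  = (1) + (exp(-2*I*pi/3)) + (exp(2*I*pi/3)) + (1) + (exp(-2*I*pi/3)) + (exp(2*I*pi/3))
  = 0.
(Exp terms are combined using exp(i*s)*conj(exp(i*t)) = exp(i*(s-t)), and sums of them are collapsed using the identity that for every m > 1 the m distinct m-th roots of unity sum to 0, e.g. 1 + exp(2*I*pi/3) + exp(-2*I*pi/3) = 0.)
Dividing by |G| = 6 gives 0/6 = 0, matching the row-orthogonality relation <chi_2, chi_4> = [chi_2 = chi_4].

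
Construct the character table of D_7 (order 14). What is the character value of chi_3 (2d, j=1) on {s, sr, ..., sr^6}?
Conjugacy classes: {e} of size 1, {r^1, r^6} of size 2, {r^2, r^5} of size 2, {r^3, r^4} of size 2, {s, sr, ..., sr^6} of size 7.
Character table:
  irrep \ class              {e} (size 1)  {r^1, r^6} (size 2)  {r^2, r^5} (size 2)  {r^3, r^4} (size 2)  {s, sr, ..., sr^6} (size 7)
  chi_1 (triv)               1             1                    1                    1                    1                          
  chi_2 (sign: r->1, s->-1)  1             1                    1                    1                    -1                         
  chi_3 (2d, j=1)            2             2*cos(2*pi/7)        -2*cos(3*pi/7)       -2*cos(pi/7)         0                          
  chi_4 (2d, j=2)            2             -2*cos(3*pi/7)       -2*cos(pi/7)         2*cos(2*pi/7)        0                          
  chi_5 (2d, j=3)            2             -2*cos(pi/7)         2*cos(2*pi/7)        -2*cos(3*pi/7)       0                          

Spot check: chi_3 (2d, j=1) on {s, sr, ..., sr^6} = 0.

Argument: D_7 has order 2*7 = 14 with 5 conjugacy classes, hence 5 irreducibles. Sum of squared dims 1 + 1 + 4 + 4 + 4 = 14 = |G|. Linear characters come from the abelianisation; the 2-dimensional irreps have character r^k -> 2*cos(2*pi*j*k/7), reflections -> 0.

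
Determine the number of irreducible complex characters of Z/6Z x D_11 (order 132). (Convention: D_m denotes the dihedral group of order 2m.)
42

Argument: The number of irreducible complex representations of a finite group equals its number of conjugacy classes. For a direct product, #classes(G x H) = #classes(G) * #classes(H). Z/6Z has 6 classes (abelian), D_11 has 7 classes, so 6 * 7 = 42, so Z/6Z x D_11 (order 132) has exactly 42 irreducible complex representations.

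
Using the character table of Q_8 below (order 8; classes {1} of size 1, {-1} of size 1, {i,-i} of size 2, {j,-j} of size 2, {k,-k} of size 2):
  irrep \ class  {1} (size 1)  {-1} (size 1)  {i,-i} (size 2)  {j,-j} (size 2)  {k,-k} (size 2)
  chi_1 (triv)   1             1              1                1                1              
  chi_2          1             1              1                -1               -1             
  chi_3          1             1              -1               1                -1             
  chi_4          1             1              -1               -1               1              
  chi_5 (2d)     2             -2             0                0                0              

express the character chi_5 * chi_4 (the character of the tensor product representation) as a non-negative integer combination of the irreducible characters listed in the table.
chi_5 tensor chi_4 = chi_5 (all other irreducibles have multiplicity 0).

The character of a tensor product is the pointwise product (chi_5 * chi_4)(C) = chi_5(C) * chi_4(C):
  {1}: (2)*(1), {-1}: (-2)*(1), {i,-i}: (0)*(-1), {j,-j}: (0)*(-1), {k,-k}: (0)*(1)
so (chi_5 * chi_4) takes values
  {1} -> 2, {-1} -> -2, {i,-i} -> 0, {j,-j} -> 0, {k,-k} -> 0.
Now take the inner product of this character with each irreducible chi from the table, <chi_5*chi_4, chi> = (1/8) sum_C |C| (chi_5*chi_4)(C) conj(chi(C)):
  <chi_5*chi_4, chi_1> = (1/8)[1*(2)*conj(1) + 1*(-2)*conj(1) + 2*(0)*conj(1) + 2*(0)*conj(1) + 2*(0)*conj(1)]
      = (1/8)[(2) + (-2) + (0) + (0) + (0)] = 0/8 = 0
  <chi_5*chi_4, chi_2> = (1/8)[1*(2)*conj(1) + 1*(-2)*conj(1) + 2*(0)*conj(1) + 2*(0)*conj(-1) + 2*(0)*conj(-1)]
      = (1/8)[(2) + (-2) + (0) + (0) + (0)] = 0/8 = 0
  <chi_5*chi_4, chi_3> = (1/8)[1*(2)*conj(1) + 1*(-2)*conj(1) + 2*(0)*conj(-1) + 2*(0)*conj(1) + 2*(0)*conj(-1)]
      = (1/8)[(2) + (-2) + (0) + (0) + (0)] = 0/8 = 0
  <chi_5*chi_4, chi_4> = (1/8)[1*(2)*conj(1) + 1*(-2)*conj(1) + 2*(0)*conj(-1) + 2*(0)*conj(-1) + 2*(0)*conj(1)]
      = (1/8)[(2) + (-2) + (0) + (0) + (0)] = 0/8 = 0
  <chi_5*chi_4, chi_5> = (1/8)[1*(2)*conj(2) + 1*(-2)*conj(-2) + 2*(0)*conj(0) + 2*(0)*conj(0) + 2*(0)*conj(0)]
      = (1/8)[(4) + (4) + (0) + (0) + (0)] = 8/8 = 1
Hence the multiplicities are chi_5: 1. Dimension check: dim(chi_5)*dim(chi_4) = 2*1 = 2 and sum (mult * dim) = 1*2 = 2.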